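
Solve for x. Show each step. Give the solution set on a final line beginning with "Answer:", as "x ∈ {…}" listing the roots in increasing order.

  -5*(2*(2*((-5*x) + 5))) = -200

Step 1. [-5*(2*(2*((-5*x) + 5))) = -200] leading coefficient -5: divide by -5 ⇒ div: 2*(2*((-5*x) + 5)) = 40.
Step 2. [2*(2*((-5*x) + 5)) = 40] leading coefficient 2: divide by 2 ⇒ div: 2*((-5*x) + 5) = 20.
Step 3. [2*((-5*x) + 5) = 20] divide by the outer 2, so div: (-5*x) + 5 = 10.
Step 4. [(-5*x) + 5 = 10] common factor -5 (LHS and 10) — divide through ⇒ factor: x - 1 = -2.
Step 5. [x - 1 = -2] peel the -1: add 1 from each side. So sub: x = -1.

Answer: x ∈ {-1}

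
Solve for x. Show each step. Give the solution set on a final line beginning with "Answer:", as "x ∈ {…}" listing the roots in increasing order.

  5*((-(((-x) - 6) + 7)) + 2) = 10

Step 1. [5*((-(((-x) - 6) + 7)) + 2) = 10] 5·(inner) — divide through by 5 ⇒ div: (-(((-x) - 6) + 7)) + 2 = 2.
Step 2. [(-(((-x) - 6) + 7)) + 2 = 2] peel the +2: subtract 2 from each side, so sub: -(((-x) - 6) + 7) = 0.
Step 3. [-(((-x) - 6) + 7) = 0] leading − — multiply by −1 ⇒ neg: ((-x) - 6) + 7 = 0.
Step 4. [((-x) - 6) + 7 = 0] 7 comes off first (subtract 7), so sub: (-x) - 6 = -7.
Step 5. [(-x) - 6 = -7] 6 comes off first (add 6) ⇒ sub: -x = -1.
Step 6. [-x = -1] flip signs both sides, so neg: x = 1.

Answer: x ∈ {1}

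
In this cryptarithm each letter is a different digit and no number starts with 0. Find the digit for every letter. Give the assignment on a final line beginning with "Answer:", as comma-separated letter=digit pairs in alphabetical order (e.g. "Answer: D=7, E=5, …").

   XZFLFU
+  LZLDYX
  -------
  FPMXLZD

Step 1. [col 1: U + X ≡ D (mod 10)] several values work for X in column 1 (U + X ≡ D (mod 10), carry-in 0); try X=6, so X=6.
Step 2. [F] F is the leading digit of a 7-digit sum of two 6-digit numbers; the final carry is exactly 1 ⇒ F=1.
Step 3. [col 1: U + X ≡ D (mod 10)] U=4 is one option consistent with column 1 (U + X ≡ D (mod 10), carry-in 0) — take it ⇒ U=4.
Step 4. [col 1: U + X ≡ D (mod 10)] in column 1 we have U+X≡D with carry-in 0; given U=4, X=6 and digits 1,4,6 already taken and all letters distinct, that pins D to 0. So D=0.
Step 5. [col 2: F + Y ≡ Z (mod 10)] no forcing yet in column 2 (carry-in 1); Y=7 is free and consistent — try it. So Y=7.
Step 6. [col 2: F + Y ≡ Z (mod 10)] column 2: given F=1, Y=7, carry-in 1, and digits 0,1,4,6,7 already taken and all letters distinct, F+Y≡Z (mod 10) forces Z=9 ⇒ Z=9.
Step 7. [col 3: L + D ≡ L (mod 10)] no forcing yet in column 3 (carry-in 0); L=5 is free and consistent — try it. So L=5.
Step 8. [col 5: Z + Z ≡ M (mod 10)] in column 5 we have Z+Z≡M with carry-in 0; given Z=9 and digits 0,1,4,5,6,7,9 already taken and all letters distinct, that pins M to 8 ⇒ M=8.
Step 9. [col 6: X + L ≡ P (mod 10)] in column 6 we have X+L≡P with carry-in 1; given X=6, L=5 and digits 0,1,4,5,6,7,8,9 already taken and all letters distinct, that pins P to 2, so P=2.

Answer: D=0, F=1, L=5, M=8, P=2, U=4, X=6, Y=7, Z=9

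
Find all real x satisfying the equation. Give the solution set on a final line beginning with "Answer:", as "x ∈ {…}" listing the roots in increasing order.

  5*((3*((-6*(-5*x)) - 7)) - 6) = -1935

Step 1. [5*((3*((-6*(-5*x)) - 7)) - 6) = -1935] leading coefficient 5: divide by 5. So div: (3*((-6*(-5*x)) - 7)) - 6 = -387.
Step 2. [(3*((-6*(-5*x)) - 7)) - 6 = -387] 3 | LHS and 3 | -387: pull 3 out, so factor: ((-6*(-5*x)) - 7) - 2 = -129.
Step 3. [((-6*(-5*x)) - 7) - 2 = -129] -2 is outermost — add 2 both sides, so sub: (-6*(-5*x)) - 7 = -127.
Step 4. [(-6*(-5*x)) - 7 = -127] -7 is outermost — add 7 both sides. So sub: -6*(-5*x) = -120.
Step 5. [-6*(-5*x) = -120] -6·(inner) — divide through by -6, so div: -5*x = 20.
Step 6. [-5*x = 20] divide by the outer -5. So div: x = -4.

Answer: x ∈ {-4}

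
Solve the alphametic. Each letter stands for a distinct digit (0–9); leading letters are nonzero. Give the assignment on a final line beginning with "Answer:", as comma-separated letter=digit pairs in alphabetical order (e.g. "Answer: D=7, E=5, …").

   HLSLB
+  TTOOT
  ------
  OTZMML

Step 1. [col 1: B + T ≡ L (mod 10)] no forcing yet in column 1 (carry-in 0); T=7 is free and consistent — try it, so T=7.
Step 2. [col 1: B + T ≡ L (mod 10)] no forcing yet in column 1 (carry-in 0); L=3 is free and consistent — try it. So L=3.
Step 3. [col 1: B + T ≡ L (mod 10)] column 1: given T=7, L=3, carry-in 0, and digits 3,7 already taken and all letters distinct, B+T≡L (mod 10) forces B=6. So B=6.
Step 4. [col 2: L + O ≡ M (mod 10)] column 2 (L + O ≡ M (mod 10), carry-in 1) doesn't pin M yet; pick M=5 and continue, so M=5.
Step 5. [col 2: L + O ≡ M (mod 10)] in column 2 we have L+O≡M with carry-in 1; given L=3, M=5 and digits 3,5,6,7 already taken and all letters distinct, that pins O to 1. So O=1.
Step 6. [col 3: S + O ≡ M (mod 10)] column 3: given O=1, M=5, carry-in 0, and digits 1,3,5,6,7 already taken and all letters distinct, S+O≡M (mod 10) forces S=4, so S=4.
Step 7. [col 4: L + T ≡ Z (mod 10)] in column 4 we have L+T≡Z with carry-in 0; given L=3, T=7 and digits 1,3,4,5,6,7 already taken and all letters distinct, that pins Z to 0. So Z=0.
Step 8. [col 5: H + T ≡ T (mod 10)] column 5: given T=7, carry-in 1, and digits 0,1,3,4,5,6,7 already taken and all letters distinct, H+T≡T (mod 10) forces H=9. So H=9.

Answer: B=6, H=9, L=3, M=5, O=1, S=4, T=7, Z=0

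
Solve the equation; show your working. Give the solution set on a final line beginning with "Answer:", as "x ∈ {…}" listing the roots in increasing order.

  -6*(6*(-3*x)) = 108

Step 1. [-6*(6*(-3*x)) = 108] LHS = -6·(…); ÷-6 both sides ⇒ div: 6*(-3*x) = -18.
Step 2. [6*(-3*x) = -18] 6·(inner) — divide through by 6 ⇒ div: -3*x = -3.
Step 3. [-3*x = -3] LHS = -3·(…); ÷-3 both sides. So div: x = 1.

Answer: x ∈ {1}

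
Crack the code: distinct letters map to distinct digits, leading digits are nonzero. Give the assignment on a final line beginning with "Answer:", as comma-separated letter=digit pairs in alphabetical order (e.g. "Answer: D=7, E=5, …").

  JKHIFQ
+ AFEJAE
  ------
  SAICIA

Step 1. [col 1: Q + E ≡ A (mod 10)] no forcing yet in column 1 (carry-in 0); E=9 is free and consistent — try it. So E=9.
Step 2. [col 1: Q + E ≡ A (mod 10)] column 1 (Q + E ≡ A (mod 10), carry-in 0) doesn't pin Q yet; pick Q=3 and continue. So Q=3.
Step 3. [col 1: Q + E ≡ A (mod 10)] from column 1 (Q=3, E=9, carry-in 0, digits 3,9 already taken and all letters distinct): A must equal 2. So A=2.
Step 4. [col 2: F + A ≡ I (mod 10)] F=7 is one option consistent with column 2 (F + A ≡ I (mod 10), carry-in 1) — take it, so F=7.
Step 5. [col 2: F + A ≡ I (mod 10)] in column 2 we have F+A≡I with carry-in 1; given F=7, A=2 and digits 2,3,7,9 already taken and all letters distinct, that pins I to 0 ⇒ I=0.
Step 6. [col 3: I + J ≡ C (mod 10)] J=5 is one option consistent with column 3 (I + J ≡ C (mod 10), carry-in 1) — take it. So J=5.
Step 7. [col 3: I + J ≡ C (mod 10)] column 3 reads I+J+carry(1)=C with I=0, J=5; with digits 0,2,3,5,7,9 already taken and all letters distinct, the only value for C is 6, so C=6.
Step 8. [col 4: H + E ≡ I (mod 10)] in column 4 we have H+E≡I with carry-in 0; given E=9, I=0 and digits 0,2,3,5,6,7,9 already taken and all letters distinct, that pins H to 1, so H=1.
Step 9. [col 5: K + F ≡ A (mod 10)] column 5: given F=7, A=2, carry-in 1, and digits 0,1,2,3,5,6,7,9 already taken and all letters distinct, K+F≡A (mod 10) forces K=4 ⇒ K=4.
Step 10. [col 6: J + A ≡ S (mod 10)] column 6 reads J+A+carry(1)=S with J=5, A=2; with digits 0,1,2,3,4,5,6,7,9 already taken and all letters distinct, the only value for S is 8, so S=8.

Answer: A=2, C=6, E=9, F=7, H=1, I=0, J=5, K=4, Q=3, S=8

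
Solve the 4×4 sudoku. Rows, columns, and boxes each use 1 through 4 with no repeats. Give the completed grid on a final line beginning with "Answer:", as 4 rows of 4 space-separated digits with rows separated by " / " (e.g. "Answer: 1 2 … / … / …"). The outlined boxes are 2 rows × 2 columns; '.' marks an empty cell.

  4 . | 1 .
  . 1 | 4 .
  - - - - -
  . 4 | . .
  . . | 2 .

Step 1. [r4c2∈{3}] r4c2's peers cover all but 3. So r4c2=3.
Step 2. [r1c4∈{2,3}] across row 1, 3 lands solely at r1c4, so r1c4=3.
Step 3. [r4c1∈{1}] only 1 remains possible at r4c1, so r4c1=1.
Step 4. [r2c4∈{2}] nothing but 2 survives at r2c4, so r2c4=2.
Step 5. [r4c4∈{4}] r4c4 is down to just 4 ⇒ r4c4=4.
Step 6. [r3c4∈{1}] r3c4 has the single candidate 1. So r3c4=1.
Step 7. [r3c1∈{2}] nothing but 2 survives at r3c1, so r3c1=2.
Step 8. [r1c2∈{2}] r1c2's peers cover all but 2, so r1c2=2.
Step 9. [r2c1∈{3}] only 3 remains possible at r2c1. So r2c1=3.
Step 10. [r3c3∈{3}] r3c3 has the single candidate 3 ⇒ r3c3=3.

Answer: 4 2 1 3 / 3 1 4 2 / 2 4 3 1 / 1 3 2 4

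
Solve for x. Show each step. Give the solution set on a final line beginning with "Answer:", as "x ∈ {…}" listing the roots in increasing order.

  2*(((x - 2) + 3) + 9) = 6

Step 1. [2*(((x - 2) + 3) + 9) = 6] divide by the outer 2 ⇒ div: ((x - 2) + 3) + 9 = 3.
Step 2. [((x - 2) + 3) + 9 = 3] subtract 9: x sits inside (… + 9), so sub: (x - 2) + 3 = -6.
Step 3. [(x - 2) + 3 = -6] the outer +3 inverts by subtracting 3. So sub: x - 2 = -9.
Step 4. [x - 2 = -9] 2 comes off first (add 2). So sub: x = -7.

Answer: x ∈ {-7}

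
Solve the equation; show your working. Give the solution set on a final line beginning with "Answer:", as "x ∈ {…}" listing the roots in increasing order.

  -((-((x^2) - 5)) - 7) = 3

Step 1. [-((-((x^2) - 5)) - 7) = 3] flip signs both sides, so neg: (-((x^2) - 5)) - 7 = -3.
Step 2. [(-((x^2) - 5)) - 7 = -3] the outer -7 inverts by adding 7. So sub: -((x^2) - 5) = 4.
Step 3. [-((x^2) - 5) = 4] leading − — multiply by −1. So neg: (x^2) - 5 = -4.
Step 4. [(x^2) - 5 = -4] peel the -5: add 5 from each side. So sub: x^2 = 1.
Step 5. [x^2 = 1] √ both sides: 1 ≥ 0 gives two branches ⇒ sqrt: x = 1 or -1.

Answer: x ∈ {-1, 1}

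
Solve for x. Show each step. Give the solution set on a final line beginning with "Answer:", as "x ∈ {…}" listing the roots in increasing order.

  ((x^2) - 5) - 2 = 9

Step 1. [((x^2) - 5) - 2 = 9] -2 is outermost — add 2 both sides. So sub: (x^2) - 5 = 11.
Step 2. [(x^2) - 5 = 11] the outer -5 inverts by adding 5, so sub: x^2 = 16.
Step 3. [x^2 = 16] √ both sides: 16 ≥ 0 gives two branches, so sqrt: x = 4 or -4.

Answer: x ∈ {-4, 4}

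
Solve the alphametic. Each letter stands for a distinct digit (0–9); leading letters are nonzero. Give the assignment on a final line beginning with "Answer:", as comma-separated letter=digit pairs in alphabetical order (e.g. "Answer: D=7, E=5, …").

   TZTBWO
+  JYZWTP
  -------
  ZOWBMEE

Step 1. [col 1: O + P ≡ E (mod 10)] P=4 is one option consistent with column 1 (O + P ≡ E (mod 10), carry-in 0) — take it ⇒ P=4.
Step 2. [col 1: O + P ≡ E (mod 10)] column 1 (O + P ≡ E (mod 10), carry-in 0) doesn't pin O yet; pick O=2 and continue, so O=2.
Step 3. [col 1: O + P ≡ E (mod 10)] in column 1 we have O+P≡E with carry-in 0; given O=2, P=4 and digits 2,4 already taken and all letters distinct, that pins E to 6. So E=6.
Step 4. [Z] adding two 6-digit numbers gives at most 6+1 digits, and here it does — Z is that final carry and must be 1, so Z=1.
Step 5. [col 2: W + T ≡ E (mod 10)] column 2 (W + T ≡ E (mod 10), carry-in 0) doesn't pin W yet; pick W=7 and continue, so W=7.
Step 6. [col 2: W + T ≡ E (mod 10)] column 2: given W=7, E=6, carry-in 0, and digits 1,2,4,6,7 already taken and all letters distinct, W+T≡E (mod 10) forces T=9. So T=9.
Step 7. [col 3: B + W ≡ M (mod 10)] column 3 (B + W ≡ M (mod 10), carry-in 1) doesn't pin M yet; pick M=8 and continue, so M=8.
Step 8. [col 3: B + W ≡ M (mod 10)] column 3: given W=7, M=8, carry-in 1, and digits 1,2,4,6,7,8,9 already taken and all letters distinct, B+W≡M (mod 10) forces B=0, so B=0.
Step 9. [col 5: Z + Y ≡ W (mod 10)] column 5: given Z=1, W=7, carry-in 1, and digits 0,1,2,4,6,7,8,9 already taken and all letters distinct, Z+Y≡W (mod 10) forces Y=5 ⇒ Y=5.
Step 10. [col 6: T + J ≡ O (mod 10)] column 6 reads T+J+carry(0)=O with T=9, O=2; with digits 0,1,2,4,5,6,7,8,9 already taken and all letters distinct, the only value for J is 3. So J=3.

Answer: B=0, E=6, J=3, M=8, O=2, P=4, T=9, W=7, Y=5, Z=1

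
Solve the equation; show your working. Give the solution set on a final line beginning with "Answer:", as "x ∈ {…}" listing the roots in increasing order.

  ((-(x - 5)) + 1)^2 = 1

Step 1. [((-(x - 5)) + 1)^2 = 1] 1 ≥ 0, LHS is (·)² — take ±√, so sqrt: (-(x - 5)) + 1 = 1 or -1.
Step 2. [(-(x - 5)) + 1 = 1 or -1] 1 comes off first (subtract 1). So sub: -(x - 5) = 0 or -2.
Step 3. [-(x - 5) = 0 or -2] LHS negated; negate both sides, so neg: x - 5 = 0 or 2.
Step 4. [x - 5 = 0 or 2] peel the -5: add 5 from each side, so sub: x = 5 or 7.

Answer: x ∈ {5, 7}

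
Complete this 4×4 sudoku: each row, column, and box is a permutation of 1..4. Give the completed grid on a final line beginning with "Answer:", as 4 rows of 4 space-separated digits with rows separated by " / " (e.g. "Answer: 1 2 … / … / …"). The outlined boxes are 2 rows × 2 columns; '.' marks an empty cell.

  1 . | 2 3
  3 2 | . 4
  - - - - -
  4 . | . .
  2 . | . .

Step 1. [r4c4∈{1}] r4c4 is down to just 1. So r4c4=1.
Step 2. [r3c3∈{3}] nothing but 3 survives at r3c3 ⇒ r3c3=3.
Step 3. [r4c3∈{4}] only 4 remains possible at r4c3, so r4c3=4.
Step 4. [r3c4∈{2}] r3c4's peers cover all but 2, so r3c4=2.
Step 5. [r3c2∈{1}] r3c2 is down to just 1 ⇒ r3c2=1.
Step 6. [r1c2∈{4}] r1c2 has the single candidate 4. So r1c2=4.
Step 7. [r4c2∈{3}] only 3 remains possible at r4c2 ⇒ r4c2=3.
Step 8. [r2c3∈{1}] nothing but 1 survives at r2c3. So r2c3=1.

Answer: 1 4 2 3 / 3 2 1 4 / 4 1 3 2 / 2 3 4 1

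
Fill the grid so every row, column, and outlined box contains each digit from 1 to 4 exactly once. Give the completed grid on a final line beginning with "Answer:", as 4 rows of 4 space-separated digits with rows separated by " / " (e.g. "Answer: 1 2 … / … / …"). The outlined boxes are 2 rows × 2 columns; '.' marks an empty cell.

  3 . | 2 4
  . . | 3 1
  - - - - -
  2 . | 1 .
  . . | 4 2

Step 1. [r4c2∈{1,3}] in row 4, 3 fits only at r4c2, so r4c2=3.
Step 2. [r2c1∈{4}] r2c1 has the single candidate 4, so r2c1=4.
Step 3. [r1c2∈{1}] r1c2's peers cover all but 1. So r1c2=1.
Step 4. [r2c2∈{2}] r2c2 has the single candidate 2 ⇒ r2c2=2.
Step 5. [r3c2∈{4}] r3c2's peers cover all but 4, so r3c2=4.
Step 6. [r4c1∈{1}] nothing but 1 survives at r4c1 ⇒ r4c1=1.
Step 7. [r3c4∈{3}] r3c4 is down to just 3. So r3c4=3.

Answer: 3 1 2 4 / 4 2 3 1 / 2 4 1 3 / 1 3 4 2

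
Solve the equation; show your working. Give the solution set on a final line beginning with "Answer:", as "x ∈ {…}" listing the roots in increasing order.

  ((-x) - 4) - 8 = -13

Step 1. [((-x) - 4) - 8 = -13] 8 comes off first (add 8), so sub: (-x) - 4 = -5.
Step 2. [(-x) - 4 = -5] -4 is outermost — add 4 both sides ⇒ sub: -x = -1.
Step 3. [-x = -1] flip signs both sides, so neg: x = 1.

Answer: x ∈ {1}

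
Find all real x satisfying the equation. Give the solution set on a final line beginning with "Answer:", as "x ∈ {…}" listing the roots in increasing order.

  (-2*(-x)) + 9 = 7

Step 1. [(-2*(-x)) + 9 = 7] +9 is outermost — subtract 9 both sides. So sub: -2*(-x) = -2.
Step 2. [-2*(-x) = -2] leading coefficient -2: divide by -2, so div: -x = 1.
Step 3. [-x = 1] flip signs both sides. So neg: x = -1.

Answer: x ∈ {-1}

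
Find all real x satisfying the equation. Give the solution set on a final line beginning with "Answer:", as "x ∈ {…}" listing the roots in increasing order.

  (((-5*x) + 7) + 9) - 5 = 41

Step 1. [(((-5*x) + 7) + 9) - 5 = 41] peel the -5: add 5 from each side, so sub: ((-5*x) + 7) + 9 = 46.
Step 2. [((-5*x) + 7) + 9 = 46] subtract 9: x sits inside (… + 9), so sub: (-5*x) + 7 = 37.
Step 3. [(-5*x) + 7 = 37] peel the +7: subtract 7 from each side, so sub: -5*x = 30.
Step 4. [-5*x = 30] -5·(inner) — divide through by -5, so div: x = -6.

Answer: x ∈ {-6}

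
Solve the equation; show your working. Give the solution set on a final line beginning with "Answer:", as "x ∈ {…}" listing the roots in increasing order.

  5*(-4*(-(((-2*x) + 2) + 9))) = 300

Step 1. [5*(-4*(-(((-2*x) + 2) + 9))) = 300] LHS = 5·(…); ÷5 both sides, so div: -4*(-(((-2*x) + 2) + 9)) = 60.
Step 2. [-4*(-(((-2*x) + 2) + 9)) = 60] LHS = -4·(…); ÷-4 both sides ⇒ div: -(((-2*x) + 2) + 9) = -15.
Step 3. [-(((-2*x) + 2) + 9) = -15] flip signs both sides, so neg: ((-2*x) + 2) + 9 = 15.
Step 4. [((-2*x) + 2) + 9 = 15] +9 is outermost — subtract 9 both sides, so sub: (-2*x) + 2 = 6.
Step 5. [(-2*x) + 2 = 6] common factor -2 (LHS and 6) — divide through, so factor: x - 1 = -3.
Step 6. [x - 1 = -3] -1 is outermost — add 1 both sides. So sub: x = -2.

Answer: x ∈ {-2}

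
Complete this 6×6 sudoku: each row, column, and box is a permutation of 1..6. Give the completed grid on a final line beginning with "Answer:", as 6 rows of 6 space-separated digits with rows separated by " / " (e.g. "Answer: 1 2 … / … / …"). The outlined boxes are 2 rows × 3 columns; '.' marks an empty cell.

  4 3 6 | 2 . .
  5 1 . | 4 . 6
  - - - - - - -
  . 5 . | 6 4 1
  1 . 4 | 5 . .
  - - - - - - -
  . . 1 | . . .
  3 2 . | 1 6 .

Step 1. [r1c6∈{5}] r1c6's peers cover all but 5. So r1c6=5.
Step 2. [r5c2∈{4,6}] across col 2, 4 lands solely at r5c2. So r5c2=4.
Step 3. [r2c5∈{3}] r2c5 is down to just 3, so r2c5=3.
Step 4. [r4c5∈{2}] r4c5 is down to just 2 ⇒ r4c5=2.
Step 5. [r3c3∈{2,3}] across row 3, 3 lands solely at r3c3, so r3c3=3.
Step 6. [r4c6∈{3}] only 3 remains possible at r4c6 ⇒ r4c6=3.
Step 7. [r5c4∈{3}] r5c4 is down to just 3 ⇒ r5c4=3.
Step 8. [r1c5∈{1}] r1c5 has the single candidate 1. So r1c5=1.
Step 9. [r5c6∈{2}] only 2 remains possible at r5c6. So r5c6=2.
Step 10. [r2c3∈{2}] r2c3 is down to just 2, so r2c3=2.
Step 11. [r3c1∈{2}] r3c1 has the single candidate 2. So r3c1=2.
Step 12. [r6c6∈{4}] r6c6 has the single candidate 4. So r6c6=4.
Step 13. [r4c2∈{6}] r4c2 has the single candidate 6 ⇒ r4c2=6.
Step 14. [r5c5∈{5}] nothing but 5 survives at r5c5, so r5c5=5.
Step 15. [r5c1∈{6}] r5c1 is down to just 6, so r5c1=6.
Step 16. [r6c3∈{5}] only 5 remains possible at r6c3, so r6c3=5.

Answer: 4 3 6 2 1 5 / 5 1 2 4 3 6 / 2 5 3 6 4 1 / 1 6 4 5 2 3 / 6 4 1 3 5 2 / 3 2 5 1 6 4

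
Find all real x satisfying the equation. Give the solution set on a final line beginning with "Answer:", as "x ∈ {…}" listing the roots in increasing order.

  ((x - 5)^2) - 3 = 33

Step 1. [((x - 5)^2) - 3 = 33] add 3: x sits inside (… - 3), so sub: (x - 5)^2 = 36.
Step 2. [(x - 5)^2 = 36] LHS squared, RHS 36 ≥ 0: apply √ (±) ⇒ sqrt: x - 5 = 6 or -6.
Step 3. [x - 5 = 6 or -6] 5 comes off first (add 5). So sub: x = 11 or -1.

Answer: x ∈ {-1, 11}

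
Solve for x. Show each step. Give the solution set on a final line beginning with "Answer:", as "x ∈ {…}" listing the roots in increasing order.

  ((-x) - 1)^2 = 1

Step 1. [((-x) - 1)^2 = 1] LHS squared, RHS 1 ≥ 0: apply √ (±). So sqrt: (-x) - 1 = 1 or -1.
Step 2. [(-x) - 1 = 1 or -1] peel the -1: add 1 from each side. So sub: -x = 2 or 0.
Step 3. [-x = 2 or 0] leading − — multiply by −1. So neg: x = -2 or 0.

Answer: x ∈ {-2, 0}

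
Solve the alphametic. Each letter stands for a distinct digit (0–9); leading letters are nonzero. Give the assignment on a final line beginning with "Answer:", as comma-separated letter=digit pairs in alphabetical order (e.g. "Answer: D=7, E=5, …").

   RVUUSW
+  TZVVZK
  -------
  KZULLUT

Step 1. [col 1: W + K ≡ T (mod 10)] column 1 (W + K ≡ T (mod 10), carry-in 0) doesn't pin K yet; pick K=1 and continue, so K=1.
Step 2. [col 1: W + K ≡ T (mod 10)] no forcing yet in column 1 (carry-in 0); T=6 is free and consistent — try it ⇒ T=6.
Step 3. [col 1: W + K ≡ T (mod 10)] column 1 reads W+K+carry(0)=T with K=1, T=6; with digits 1,6 already taken and all letters distinct, the only value for W is 5. So W=5.
Step 4. [col 2: S + Z ≡ U (mod 10)] several values work for Z in column 2 (S + Z ≡ U (mod 10), carry-in 0); try Z=4 ⇒ Z=4.
Step 5. [col 2: S + Z ≡ U (mod 10)] S=9 is one option consistent with column 2 (S + Z ≡ U (mod 10), carry-in 0) — take it ⇒ S=9.
Step 6. [col 2: S + Z ≡ U (mod 10)] from column 2 (S=9, Z=4, carry-in 0, digits 1,4,5,6,9 already taken and all letters distinct): U must equal 3, so U=3.
Step 7. [col 3: U + V ≡ L (mod 10)] from column 3 (U=3, carry-in 1, digits 1,3,4,5,6,9 already taken and all letters distinct): V must equal 8, so V=8.
Step 8. [col 3: U + V ≡ L (mod 10)] column 3: given U=3, V=8, carry-in 1, and digits 1,3,4,5,6,8,9 already taken and all letters distinct, U+V≡L (mod 10) forces L=2 ⇒ L=2.
Step 9. [col 6: R + T ≡ Z (mod 10)] column 6 reads R+T+carry(1)=Z with T=6, Z=4; with digits 1,2,3,4,5,6,8,9 already taken and all letters distinct, the only value for R is 7 ⇒ R=7.

Answer: K=1, L=2, R=7, S=9, T=6, U=3, V=8, W=5, Z=4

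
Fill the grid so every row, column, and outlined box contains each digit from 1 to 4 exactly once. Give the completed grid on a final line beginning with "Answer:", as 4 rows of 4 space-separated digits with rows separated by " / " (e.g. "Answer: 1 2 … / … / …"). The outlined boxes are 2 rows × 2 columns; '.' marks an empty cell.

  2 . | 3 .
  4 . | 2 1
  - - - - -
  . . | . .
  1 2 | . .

Step 1. [r3c2∈{3,4}] r3c2 is the only open cell in col 2 admitting 4. So r3c2=4.
Step 2. [r4c4∈{3,4}] r4c4 is the only open cell in row 4 admitting 3 ⇒ r4c4=3.
Step 3. [r4c3∈{4}] r4c3's peers cover all but 4, so r4c3=4.
Step 4. [r3c4∈{2}] nothing but 2 survives at r3c4. So r3c4=2.
Step 5. [r1c4∈{4}] nothing but 4 survives at r1c4. So r1c4=4.
Step 6. [r2c2∈{3}] r2c2 has the single candidate 3 ⇒ r2c2=3.
Step 7. [r1c2∈{1}] r1c2's peers cover all but 1. So r1c2=1.
Step 8. [r3c3∈{1}] r3c3 has the single candidate 1 ⇒ r3c3=1.
Step 9. [r3c1∈{3}] r3c1's peers cover all but 3 ⇒ r3c1=3.

Answer: 2 1 3 4 / 4 3 2 1 / 3 4 1 2 / 1 2 4 3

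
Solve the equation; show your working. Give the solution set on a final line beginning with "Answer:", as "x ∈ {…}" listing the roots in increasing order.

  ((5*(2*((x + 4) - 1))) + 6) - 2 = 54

Step 1. [((5*(2*((x + 4) - 1))) + 6) - 2 = 54] peel the -2: add 2 from each side ⇒ sub: (5*(2*((x + 4) - 1))) + 6 = 56.
Step 2. [(5*(2*((x + 4) - 1))) + 6 = 56] +6 is outermost — subtract 6 both sides ⇒ sub: 5*(2*((x + 4) - 1)) = 50.
Step 3. [5*(2*((x + 4) - 1)) = 50] leading coefficient 5: divide by 5. So div: 2*((x + 4) - 1) = 10.
Step 4. [2*((x + 4) - 1) = 10] leading coefficient 2: divide by 2, so div: (x + 4) - 1 = 5.
Step 5. [(x + 4) - 1 = 5] the outer -1 inverts by adding 1, so sub: x + 4 = 6.
Step 6. [x + 4 = 6] 4 comes off first (subtract 4), so sub: x = 2.

Answer: x ∈ {2}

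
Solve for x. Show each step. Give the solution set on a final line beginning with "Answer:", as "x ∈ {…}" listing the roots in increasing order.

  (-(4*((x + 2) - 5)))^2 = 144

Step 1. [(-(4*((x + 2) - 5)))^2 = 144] LHS squared, RHS 144 ≥ 0: apply √ (±). So sqrt: -(4*((x + 2) - 5)) = 12 or -12.
Step 2. [-(4*((x + 2) - 5)) = 12 or -12] LHS negated; negate both sides, so neg: 4*((x + 2) - 5) = -12 or 12.
Step 3. [4*((x + 2) - 5) = -12 or 12] 4 out front; divide by 4. So div: (x + 2) - 5 = -3 or 3.
Step 4. [(x + 2) - 5 = -3 or 3] 5 comes off first (add 5) ⇒ sub: x + 2 = 2 or 8.
Step 5. [x + 2 = 2 or 8] the outer +2 inverts by subtracting 2. So sub: x = 0 or 6.

Answer: x ∈ {0, 6}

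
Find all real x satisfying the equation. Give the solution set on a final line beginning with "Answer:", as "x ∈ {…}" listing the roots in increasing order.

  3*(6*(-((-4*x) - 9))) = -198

Step 1. [3*(6*(-((-4*x) - 9))) = -198] 3 out front; divide by 3, so div: 6*(-((-4*x) - 9)) = -66.
Step 2. [6*(-((-4*x) - 9)) = -66] 6 out front; divide by 6. So div: -((-4*x) - 9) = -11.
Step 3. [-((-4*x) - 9) = -11] LHS negated; negate both sides, so neg: (-4*x) - 9 = 11.
Step 4. [(-4*x) - 9 = 11] add 9: x sits inside (… - 9), so sub: -4*x = 20.
Step 5. [-4*x = 20] -4 out front; divide by -4, so div: x = -5.

Answer: x ∈ {-5}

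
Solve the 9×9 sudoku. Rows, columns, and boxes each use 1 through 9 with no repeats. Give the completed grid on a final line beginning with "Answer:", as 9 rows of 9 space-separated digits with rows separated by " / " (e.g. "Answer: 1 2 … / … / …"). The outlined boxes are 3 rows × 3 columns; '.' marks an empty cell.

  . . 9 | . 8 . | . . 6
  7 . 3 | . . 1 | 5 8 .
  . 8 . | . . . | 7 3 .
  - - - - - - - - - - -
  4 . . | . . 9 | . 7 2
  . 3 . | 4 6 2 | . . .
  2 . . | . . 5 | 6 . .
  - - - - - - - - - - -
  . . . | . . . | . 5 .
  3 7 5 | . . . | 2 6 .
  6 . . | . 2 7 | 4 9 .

Step 1. [r9c2∈{1}] r9c2's peers cover all but 1 ⇒ r9c2=1.
Step 2. [r5c8∈{1}] nothing but 1 survives at r5c8. So r5c8=1.
Step 3. [r9c3∈{8}] r9c3's peers cover all but 8, so r9c3=8.
Step 4. [r3c5∈{4,5,9}] 5 has one home in col 5: r3c5, so r3c5=5.
Step 5. [r5c1∈{5,8,9}] in col 1, 8 fits only at r5c1, so r5c1=8.
Step 6. [r9c9∈{3}] only 3 remains possible at r9c9 ⇒ r9c9=3.
Step 7. [r6c5∈{1,3,7}] col 5 places 7 nowhere but r6c5, so r6c5=7.
Step 8. [r6c4∈{1,3,8}] r6c4 is the only open cell in row 6 admitting 3. So r6c4=3.
Step 9. [r6c9∈{4,8,9}] across row 6, 8 lands solely at r6c9. So r6c9=8.
Step 10. [r8c9∈{1}] nothing but 1 survives at r8c9, so r8c9=1.
Step 11. [r7c5∈{1,3,4,9}] across col 5, 3 lands solely at r7c5, so r7c5=3.
Step 12. [r7c4∈{1,6,8,9}] row 7 places 1 nowhere but r7c4 ⇒ r7c4=1.
Step 13. [r1c8∈{2,4}] r1c8 is the only open cell in col 8 admitting 2. So r1c8=2.
Step 14. [r7c6∈{4,6,8}] 6 has one home in row 7: r7c6. So r7c6=6.
Step 15. [r3c6∈{4}] r3c6 has the single candidate 4 ⇒ r3c6=4.
Step 16. [r2c5∈{9}] r2c5 is down to just 9, so r2c5=9.
Step 17. [r1c2∈{4,5}] across row 1, 4 lands solely at r1c2, so r1c2=4.
Step 18. [r6c3∈{1}] nothing but 1 survives at r6c3, so r6c3=1.
Step 19. [r4c3∈{6}] only 6 remains possible at r4c3. So r4c3=6.
Step 20. [r3c3∈{2}] r3c3 has the single candidate 2, so r3c3=2.
Step 21. [r8c4∈{8,9}] across row 8, 9 lands solely at r8c4, so r8c4=9.
Step 22. [r7c2∈{2,9}] across row 7, 2 lands solely at r7c2. So r7c2=2.
Step 23. [r3c9∈{9}] r3c9 has the single candidate 9 ⇒ r3c9=9.
Step 24. [r2c4∈{2,6}] in row 2, 2 fits only at r2c4, so r2c4=2.
Step 25. [r1c7∈{1}] r1c7's peers cover all but 1. So r1c7=1.
Step 26. [r1c6∈{3}] r1c6 has the single candidate 3, so r1c6=3.
Step 27. [r2c9∈{4}] r2c9 is down to just 4. So r2c9=4.
Step 28. [r3c1∈{1}] r3c1 has the single candidate 1 ⇒ r3c1=1.
Step 29. [r3c4∈{6}] r3c4 has the single candidate 6, so r3c4=6.
Step 30. [r7c7∈{8}] r7c7's peers cover all but 8, so r7c7=8.
Step 31. [r4c2∈{5}] r4c2 is down to just 5, so r4c2=5.
Step 32. [r8c6∈{8}] r8c6 is down to just 8. So r8c6=8.
Step 33. [r6c2∈{9}] r6c2 is down to just 9. So r6c2=9.
Step 34. [r8c5∈{4}] only 4 remains possible at r8c5. So r8c5=4.
Step 35. [r4c7∈{3}] nothing but 3 survives at r4c7, so r4c7=3.
Step 36. [r9c4∈{5}] only 5 remains possible at r9c4 ⇒ r9c4=5.
Step 37. [r2c2∈{6}] nothing but 6 survives at r2c2 ⇒ r2c2=6.
Step 38. [r6c8∈{4}] r6c8 is down to just 4. So r6c8=4.
Step 39. [r7c9∈{7}] r7c9 has the single candidate 7, so r7c9=7.
Step 40. [r5c3∈{7}] r5c3 has the single candidate 7 ⇒ r5c3=7.
Step 41. [r5c7∈{9}] only 9 remains possible at r5c7. So r5c7=9.
Step 42. [r5c9∈{5}] r5c9 has the single candidate 5, so r5c9=5.
Step 43. [r1c1∈{5}] r1c1's peers cover all but 5 ⇒ r1c1=5.
Step 44. [r4c5∈{1}] r4c5 is down to just 1. So r4c5=1.
Step 45. [r7c1∈{9}] r7c1's peers cover all but 9, so r7c1=9.
Step 46. [r1c4∈{7}] r1c4 is down to just 7, so r1c4=7.
Step 47. [r7c3∈{4}] only 4 remains possible at r7c3. So r7c3=4.
Step 48. [r4c4∈{8}] r4c4 has the single candidate 8 ⇒ r4c4=8.

Answer: 5 4 9 7 8 3 1 2 6 / 7 6 3 2 9 1 5 8 4 / 1 8 2 6 5 4 7 3 9 / 4 5 6 8 1 9 3 7 2 / 8 3 7 4 6 2 9 1 5 / 2 9 1 3 7 5 6 4 8 / 9 2 4 1 3 6 8 5 7 / 3 7 5 9 4 8 2 6 1 / 6 1 8 5 2 7 4 9 3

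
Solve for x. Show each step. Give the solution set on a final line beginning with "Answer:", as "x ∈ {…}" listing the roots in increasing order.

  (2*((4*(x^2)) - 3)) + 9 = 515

Step 1. [(2*((4*(x^2)) - 3)) + 9 = 515] the outer +9 inverts by subtracting 9. So sub: 2*((4*(x^2)) - 3) = 506.
Step 2. [2*((4*(x^2)) - 3) = 506] LHS = 2·(…); ÷2 both sides. So div: (4*(x^2)) - 3 = 253.
Step 3. [(4*(x^2)) - 3 = 253] 3 comes off first (add 3), so sub: 4*(x^2) = 256.
Step 4. [4*(x^2) = 256] 4 out front; divide by 4 ⇒ div: x^2 = 64.
Step 5. [x^2 = 64] 64 ≥ 0, LHS is (·)² — take ±√ ⇒ sqrt: x = 8 or -8.

Answer: x ∈ {-8, 8}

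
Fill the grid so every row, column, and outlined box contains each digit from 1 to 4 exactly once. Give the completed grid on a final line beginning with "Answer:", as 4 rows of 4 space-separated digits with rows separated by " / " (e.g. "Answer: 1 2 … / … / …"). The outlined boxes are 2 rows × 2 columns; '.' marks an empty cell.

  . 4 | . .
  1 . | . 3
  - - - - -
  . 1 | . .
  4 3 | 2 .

Step 1. [r1c4∈{1,2}] r1c4 is the only open cell in col 4 admitting 2, so r1c4=2.
Step 2. [r3c3∈{3,4}] across row 3, 3 lands solely at r3c3 ⇒ r3c3=3.
Step 3. [r2c2∈{2}] r2c2 has the single candidate 2, so r2c2=2.
Step 4. [r3c1∈{2}] r3c1 is down to just 2. So r3c1=2.
Step 5. [r1c1∈{3}] nothing but 3 survives at r1c1. So r1c1=3.
Step 6. [r2c3∈{4}] r2c3 is down to just 4 ⇒ r2c3=4.
Step 7. [r3c4∈{4}] r3c4's peers cover all but 4, so r3c4=4.
Step 8. [r1c3∈{1}] r1c3's peers cover all but 1 ⇒ r1c3=1.
Step 9. [r4c4∈{1}] only 1 remains possible at r4c4 ⇒ r4c4=1.

Answer: 3 4 1 2 / 1 2 4 3 / 2 1 3 4 / 4 3 2 1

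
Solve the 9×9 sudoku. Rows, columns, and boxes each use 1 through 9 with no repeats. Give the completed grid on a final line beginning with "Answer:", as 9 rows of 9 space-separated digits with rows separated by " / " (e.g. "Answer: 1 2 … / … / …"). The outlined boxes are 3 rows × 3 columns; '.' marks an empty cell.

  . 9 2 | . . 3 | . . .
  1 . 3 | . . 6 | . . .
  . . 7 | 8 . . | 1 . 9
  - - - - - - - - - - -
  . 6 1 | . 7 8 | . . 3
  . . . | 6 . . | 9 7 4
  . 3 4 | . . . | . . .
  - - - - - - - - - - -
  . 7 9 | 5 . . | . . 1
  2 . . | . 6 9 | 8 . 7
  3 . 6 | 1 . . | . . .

Step 1. [r6c8∈{1,2,5,6,8}] r6c8 is the only open cell in col 8 admitting 1 ⇒ r6c8=1.
Step 2. [r6c9∈{2,5,6,8}] 8 has one home in box 6: r6c9 ⇒ r6c9=8.
Step 3. [r7c7∈{2,3,4,6}] r7c7 is the only open cell in col 7 admitting 3 ⇒ r7c7=3.
Step 4. [r1c9∈{5,6}] 6 has one home in col 9: r1c9. So r1c9=6.
Step 5. [r4c4∈{2,4,9}] r4c4 is the only open cell in row 4 admitting 4, so r4c4=4.
Step 6. [r8c3∈{5}] nothing but 5 survives at r8c3, so r8c3=5.
Step 7. [r8c8∈{4}] r8c8 is down to just 4, so r8c8=4.
Step 8. [r5c2∈{2,5,8}] 2 has one home in col 2: r5c2, so r5c2=2.
Step 9. [r1c5∈{1,4,5}] 1 has one home in row 1: r1c5, so r1c5=1.
Step 10. [r4c1∈{5,9}] across row 4, 9 lands solely at r4c1, so r4c1=9.
Step 11. [r9c6∈{2,4,7}] r9c6 is the only open cell in row 9 admitting 7. So r9c6=7.
Step 12. [r6c7∈{2,5,6}] across row 6, 6 lands solely at r6c7 ⇒ r6c7=6.
Step 13. [r3c1∈{4,5,6}] 6 has one home in row 3: r3c1 ⇒ r3c1=6.
Step 14. [r9c8∈{2,5,9}] r9c8 is the only open cell in row 9 admitting 9, so r9c8=9.
Step 15. [r3c8∈{2,3,5}] 3 has one home in row 3: r3c8. So r3c8=3.
Step 16. [r1c4∈{7}] r1c4 has the single candidate 7. So r1c4=7.
Step 17. [r2c7∈{2,4,5,7}] in row 2, 7 fits only at r2c7 ⇒ r2c7=7.
Step 18. [r1c7∈{4,5}] in col 7, 4 fits only at r1c7. So r1c7=4.
Step 19. [r7c1∈{4,8}] r7c1 is the only open cell in col 1 admitting 4. So r7c1=4.
Step 20. [r3c6∈{2,4,5}] 4 has one home in col 6: r3c6 ⇒ r3c6=4.
Step 21. [r3c5∈{2,5}] across row 3, 2 lands solely at r3c5, so r3c5=2.
Step 22. [r2c5∈{5,9}] in box 2, 5 fits only at r2c5, so r2c5=5.
Step 23. [r1c8∈{5,8}] r1c8 is the only open cell in box 3 admitting 5 ⇒ r1c8=5.
Step 24. [r4c8∈{2}] r4c8 is down to just 2, so r4c8=2.
Step 25. [r6c4∈{2,9}] r6c4 is the only open cell in col 4 admitting 2 ⇒ r6c4=2.
Step 26. [r1c1∈{8}] r1c1's peers cover all but 8. So r1c1=8.
Step 27. [r9c9∈{2,5}] r9c9 is the only open cell in col 9 admitting 5 ⇒ r9c9=5.
Step 28. [r5c1∈{5}] r5c1 has the single candidate 5. So r5c1=5.
Step 29. [r9c2∈{8}] nothing but 8 survives at r9c2. So r9c2=8.
Step 30. [r9c7∈{2}] nothing but 2 survives at r9c7, so r9c7=2.
Step 31. [r6c1∈{7}] only 7 remains possible at r6c1. So r6c1=7.
Step 32. [r2c8∈{8}] r2c8 is down to just 8, so r2c8=8.
Step 33. [r5c6∈{1}] nothing but 1 survives at r5c6 ⇒ r5c6=1.
Step 34. [r7c8∈{6}] only 6 remains possible at r7c8. So r7c8=6.
Step 35. [r6c5∈{9}] r6c5 is down to just 9 ⇒ r6c5=9.
Step 36. [r7c6∈{2}] only 2 remains possible at r7c6 ⇒ r7c6=2.
Step 37. [r3c2∈{5}] r3c2 is down to just 5 ⇒ r3c2=5.
Step 38. [r8c4∈{3}] r8c4 is down to just 3 ⇒ r8c4=3.
Step 39. [r8c2∈{1}] r8c2 is down to just 1 ⇒ r8c2=1.
Step 40. [r5c3∈{8}] r5c3 has the single candidate 8. So r5c3=8.
Step 41. [r2c9∈{2}] r2c9's peers cover all but 2. So r2c9=2.
Step 42. [r4c7∈{5}] nothing but 5 survives at r4c7. So r4c7=5.
Step 43. [r7c5∈{8}] r7c5's peers cover all but 8 ⇒ r7c5=8.
Step 44. [r2c2∈{4}] nothing but 4 survives at r2c2 ⇒ r2c2=4.
Step 45. [r9c5∈{4}] r9c5 is down to just 4 ⇒ r9c5=4.
Step 46. [r5c5∈{3}] only 3 remains possible at r5c5, so r5c5=3.
Step 47. [r6c6∈{5}] r6c6 is down to just 5, so r6c6=5.
Step 48. [r2c4∈{9}] r2c4's peers cover all but 9. So r2c4=9.

Answer: 8 9 2 7 1 3 4 5 6 / 1 4 3 9 5 6 7 8 2 / 6 5 7 8 2 4 1 3 9 / 9 6 1 4 7 8 5 2 3 / 5 2 8 6 3 1 9 7 4 / 7 3 4 2 9 5 6 1 8 / 4 7 9 5 8 2 3 6 1 / 2 1 5 3 6 9 8 4 7 / 3 8 6 1 4 7 2 9 5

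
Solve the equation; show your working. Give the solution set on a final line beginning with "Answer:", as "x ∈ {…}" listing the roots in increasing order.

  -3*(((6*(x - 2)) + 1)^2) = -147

Step 1. [-3*(((6*(x - 2)) + 1)^2) = -147] leading coefficient -3: divide by -3, so div: ((6*(x - 2)) + 1)^2 = 49.
Step 2. [((6*(x - 2)) + 1)^2 = 49] LHS squared, RHS 49 ≥ 0: apply √ (±) ⇒ sqrt: (6*(x - 2)) + 1 = 7 or -7.
Step 3. [(6*(x - 2)) + 1 = 7 or -7] peel the +1: subtract 1 from each side, so sub: 6*(x - 2) = 6 or -8.
Step 4. [6*(x - 2) = 6 or -8] LHS = 6·(…); ÷6 both sides ⇒ div: x - 2 = 1 or -4/3.
Step 5. [x - 2 = 1 or -4/3] -2 is outermost — add 2 both sides, so sub: x = 3 or 2/3.

Answer: x ∈ {2/3, 3}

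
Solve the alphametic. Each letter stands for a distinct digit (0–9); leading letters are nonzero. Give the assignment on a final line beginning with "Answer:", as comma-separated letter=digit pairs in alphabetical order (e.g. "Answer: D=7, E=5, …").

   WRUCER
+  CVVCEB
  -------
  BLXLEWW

Step 1. [col 1: R + B ≡ W (mod 10)] B=1 is one option consistent with column 1 (R + B ≡ W (mod 10), carry-in 0) — take it. So B=1.
Step 2. [col 1: R + B ≡ W (mod 10)] W=4 is one option consistent with column 1 (R + B ≡ W (mod 10), carry-in 0) — take it ⇒ W=4.
Step 3. [col 1: R + B ≡ W (mod 10)] from column 1 (B=1, W=4, carry-in 0, digits 1,4 already taken and all letters distinct): R must equal 3, so R=3.
Step 4. [col 2: E + E ≡ W (mod 10)] column 2 (E + E ≡ W (mod 10), carry-in 0) doesn't pin E yet; pick E=7 and continue. So E=7.
Step 5. [col 3: C + C ≡ E (mod 10)] column 3: given E=7, carry-in 1, and digits 1,3,4,7 already taken and all letters distinct, C+C≡E (mod 10) forces C=8, so C=8.
Step 6. [col 4: U + V ≡ L (mod 10)] no forcing yet in column 4 (carry-in 1); U=6 is free and consistent — try it, so U=6.
Step 7. [col 4: U + V ≡ L (mod 10)] V=5 is one option consistent with column 4 (U + V ≡ L (mod 10), carry-in 1) — take it. So V=5.
Step 8. [col 4: U + V ≡ L (mod 10)] column 4 reads U+V+carry(1)=L with U=6, V=5; with digits 1,3,4,5,6,7,8 already taken and all letters distinct, the only value for L is 2. So L=2.
Step 9. [col 5: R + V ≡ X (mod 10)] column 5: given R=3, V=5, carry-in 1, and digits 1,2,3,4,5,6,7,8 already taken and all letters distinct, R+V≡X (mod 10) forces X=9. So X=9.

Answer: B=1, C=8, E=7, L=2, R=3, U=6, V=5, W=4, X=9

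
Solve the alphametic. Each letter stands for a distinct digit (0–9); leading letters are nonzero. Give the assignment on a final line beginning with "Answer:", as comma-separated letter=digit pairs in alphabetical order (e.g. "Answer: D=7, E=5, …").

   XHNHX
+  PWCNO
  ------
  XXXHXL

Step 1. [col 1: X + O ≡ L (mod 10)] O=5 is one option consistent with column 1 (X + O ≡ L (mod 10), carry-in 0) — take it. So O=5.
Step 2. [col 1: X + O ≡ L (mod 10)] no forcing yet in column 1 (carry-in 0); L=6 is free and consistent — try it. So L=6.
Step 3. [col 1: X + O ≡ L (mod 10)] column 1 reads X+O+carry(0)=L with O=5, L=6; with digits 5,6 already taken and all letters distinct, the only value for X is 1 ⇒ X=1.
Step 4. [col 2: H + N ≡ X (mod 10)] several values work for H in column 2 (H + N ≡ X (mod 10), carry-in 0); try H=3 ⇒ H=3.
Step 5. [col 2: H + N ≡ X (mod 10)] in column 2 we have H+N≡X with carry-in 0; given H=3, X=1 and digits 1,3,5,6 already taken and all letters distinct, that pins N to 8 ⇒ N=8.
Step 6. [col 3: N + C ≡ H (mod 10)] column 3: given N=8, H=3, carry-in 1, and digits 1,3,5,6,8 already taken and all letters distinct, N+C≡H (mod 10) forces C=4. So C=4.
Step 7. [col 4: H + W ≡ X (mod 10)] column 4 reads H+W+carry(1)=X with H=3, X=1; with digits 1,3,4,5,6,8 already taken and all letters distinct, the only value for W is 7. So W=7.
Step 8. [col 5: X + P ≡ X (mod 10)] column 5: given X=1, carry-in 1, and digits 1,3,4,5,6,7,8 already taken and all letters distinct, X+P≡X (mod 10) forces P=9, so P=9.

Answer: C=4, H=3, L=6, N=8, O=5, P=9, W=7, X=1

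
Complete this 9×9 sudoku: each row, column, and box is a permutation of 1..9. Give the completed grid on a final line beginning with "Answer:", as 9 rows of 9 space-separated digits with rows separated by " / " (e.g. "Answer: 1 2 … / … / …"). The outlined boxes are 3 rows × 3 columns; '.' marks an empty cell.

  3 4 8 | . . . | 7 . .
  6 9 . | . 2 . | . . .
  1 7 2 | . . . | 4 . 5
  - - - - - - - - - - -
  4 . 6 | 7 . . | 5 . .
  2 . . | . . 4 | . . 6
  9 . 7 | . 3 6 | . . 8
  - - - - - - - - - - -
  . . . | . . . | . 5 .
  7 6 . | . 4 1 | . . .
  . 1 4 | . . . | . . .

Step 1. [r7c1∈{8}] r7c1 is down to just 8 ⇒ r7c1=8.
Step 2. [r5c3∈{1,3,5}] r5c3 is the only open cell in col 3 admitting 1. So r5c3=1.
Step 3. [r2c6∈{3,5,7,8}] r2c6 is the only open cell in row 2 admitting 7, so r2c6=7.
Step 4. [r7c2∈{2,3}] in col 2, 2 fits only at r7c2, so r7c2=2.
Step 5. [r9c1∈{5}] r9c1 is down to just 5, so r9c1=5.
Step 6. [r8c4∈{2,3,5,8,9}] in row 8, 5 fits only at r8c4, so r8c4=5.
Step 7. [r7c9∈{1,3,4,7,9}] 4 has one home in row 7: r7c9. So r7c9=4.
Step 8. [r7c7∈{1,3,6,9}] across row 7, 1 lands solely at r7c7 ⇒ r7c7=1.
Step 9. [r9c7∈{2,3,6,8,9}] col 7 places 6 nowhere but r9c7, so r9c7=6.
Step 10. [r6c7∈{2}] r6c7's peers cover all but 2. So r6c7=2.
Step 11. [r9c4∈{2,3,8,9}] r9c4 is the only open cell in col 4 admitting 2 ⇒ r9c4=2.
Step 12. [r5c5∈{5,8,9}] across box 5, 5 lands solely at r5c5 ⇒ r5c5=5.
Step 13. [r6c4∈{1}] r6c4 is down to just 1, so r6c4=1.
Step 14. [r9c9∈{3,7,9}] col 9 places 7 nowhere but r9c9, so r9c9=7.
Step 15. [r1c5∈{1,6,9}] in col 5, 1 fits only at r1c5 ⇒ r1c5=1.
Step 16. [r7c5∈{6,7,9}] 7 has one home in row 7: r7c5, so r7c5=7.
Step 17. [r3c5∈{6,8,9}] across col 5, 6 lands solely at r3c5 ⇒ r3c5=6.
Step 18. [r1c4∈{9}] r1c4 has the single candidate 9. So r1c4=9.
Step 19. [r3c8∈{3,8,9}] 9 has one home in row 3: r3c8, so r3c8=9.
Step 20. [r5c4∈{8}] only 8 remains possible at r5c4 ⇒ r5c4=8.
Step 21. [r9c5∈{8,9}] col 5 places 8 nowhere but r9c5. So r9c5=8.
Step 22. [r9c8∈{3}] r9c8 is down to just 3 ⇒ r9c8=3.
Step 23. [r5c7∈{3,9}] across row 5, 9 lands solely at r5c7, so r5c7=9.
Step 24. [r2c7∈{3,8}] across col 7, 3 lands solely at r2c7. So r2c7=3.
Step 25. [r1c9∈{2}] r1c9 is down to just 2, so r1c9=2.
Step 26. [r4c9∈{1,3}] in col 9, 3 fits only at r4c9 ⇒ r4c9=3.
Step 27. [r8c3∈{3,9}] r8c3 is the only open cell in row 8 admitting 3. So r8c3=3.
Step 28. [r9c6∈{9}] r9c6 has the single candidate 9, so r9c6=9.
Step 29. [r3c4∈{3}] r3c4 has the single candidate 3 ⇒ r3c4=3.
Step 30. [r2c8∈{1,8}] across row 2, 8 lands solely at r2c8, so r2c8=8.
Step 31. [r4c2∈{8}] nothing but 8 survives at r4c2 ⇒ r4c2=8.
Step 32. [r6c8∈{4}] r6c8 is down to just 4, so r6c8=4.
Step 33. [r7c6∈{3}] nothing but 3 survives at r7c6 ⇒ r7c6=3.
Step 34. [r2c4∈{4}] nothing but 4 survives at r2c4, so r2c4=4.
Step 35. [r2c9∈{1}] only 1 remains possible at r2c9 ⇒ r2c9=1.
Step 36. [r2c3∈{5}] r2c3 has the single candidate 5, so r2c3=5.
Step 37. [r6c2∈{5}] nothing but 5 survives at r6c2 ⇒ r6c2=5.
Step 38. [r8c9∈{9}] r8c9 has the single candidate 9 ⇒ r8c9=9.
Step 39. [r1c6∈{5}] r1c6 has the single candidate 5, so r1c6=5.
Step 40. [r4c5∈{9}] r4c5 has the single candidate 9, so r4c5=9.
Step 41. [r3c6∈{8}] nothing but 8 survives at r3c6. So r3c6=8.
Step 42. [r7c4∈{6}] r7c4 is down to just 6. So r7c4=6.
Step 43. [r7c3∈{9}] r7c3's peers cover all but 9, so r7c3=9.
Step 44. [r5c8∈{7}] r5c8's peers cover all but 7, so r5c8=7.
Step 45. [r5c2∈{3}] nothing but 3 survives at r5c2, so r5c2=3.
Step 46. [r8c8∈{2}] r8c8's peers cover all but 2 ⇒ r8c8=2.
Step 47. [r4c8∈{1}] r4c8 is down to just 1 ⇒ r4c8=1.
Step 48. [r4c6∈{2}] r4c6 has the single candidate 2. So r4c6=2.
Step 49. [r8c7∈{8}] only 8 remains possible at r8c7. So r8c7=8.
Step 50. [r1c8∈{6}] r1c8 has the single candidate 6 ⇒ r1c8=6.

Answer: 3 4 8 9 1 5 7 6 2 / 6 9 5 4 2 7 3 8 1 / 1 7 2 3 6 8 4 9 5 / 4 8 6 7 9 2 5 1 3 / 2 3 1 8 5 4 9 7 6 / 9 5 7 1 3 6 2 4 8 / 8 2 9 6 7 3 1 5 4 / 7 6 3 5 4 1 8 2 9 / 5 1 4 2 8 9 6 3 7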